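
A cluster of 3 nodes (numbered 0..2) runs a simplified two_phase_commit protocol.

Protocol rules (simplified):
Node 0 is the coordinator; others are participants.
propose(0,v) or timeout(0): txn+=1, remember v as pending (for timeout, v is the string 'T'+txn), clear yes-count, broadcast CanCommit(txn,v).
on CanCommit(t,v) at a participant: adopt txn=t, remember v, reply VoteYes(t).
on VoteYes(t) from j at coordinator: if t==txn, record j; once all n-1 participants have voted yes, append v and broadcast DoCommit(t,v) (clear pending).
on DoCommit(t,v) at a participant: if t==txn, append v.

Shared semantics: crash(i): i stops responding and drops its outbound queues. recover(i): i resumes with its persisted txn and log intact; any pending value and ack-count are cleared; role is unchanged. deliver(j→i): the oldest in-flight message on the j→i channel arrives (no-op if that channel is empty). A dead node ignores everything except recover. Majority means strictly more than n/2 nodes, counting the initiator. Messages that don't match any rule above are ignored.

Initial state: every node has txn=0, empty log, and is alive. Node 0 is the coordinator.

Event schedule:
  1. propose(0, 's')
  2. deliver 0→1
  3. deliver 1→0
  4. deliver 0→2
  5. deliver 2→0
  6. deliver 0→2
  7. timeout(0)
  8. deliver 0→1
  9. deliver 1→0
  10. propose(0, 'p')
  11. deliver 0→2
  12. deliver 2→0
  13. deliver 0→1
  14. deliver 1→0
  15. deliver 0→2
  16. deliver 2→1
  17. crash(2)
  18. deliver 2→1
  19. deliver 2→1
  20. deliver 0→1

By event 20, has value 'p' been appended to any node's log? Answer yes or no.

no

step 1 propose(0,'s'): 0={coor,t=1,log=-}
step 2 deliver 0→1: 1={part,t=1,log=-}
step 3 deliver 1→0: —
step 4 deliver 0→2: 2={part,t=1,log=-}
step 5 deliver 2→0: 0={coor,t=1,log=s}
step 6 deliver 0→2: 2={part,t=1,log=s}
step 7 timeout(0): 0={coor,t=2,log=s}
step 8 deliver 0→1: 1={part,t=1,log=s}
step 9 deliver 1→0: —
step 10 propose(0,'p'): 0={coor,t=3,log=s}
step 11 deliver 0→2: 2={part,t=2,log=s}
step 12 deliver 2→0: —
step 13 deliver 0→1: 1={part,t=2,log=s}
step 14 deliver 1→0: —
step 15 deliver 0→2: 2={part,t=3,log=s}
step 16 deliver 2→1: —
step 17 crash(2): 2={✗part,t=3,log=s}
step 18 deliver 2→1: —
step 19 deliver 2→1: —
step 20 deliver 0→1: 1={part,t=3,log=s}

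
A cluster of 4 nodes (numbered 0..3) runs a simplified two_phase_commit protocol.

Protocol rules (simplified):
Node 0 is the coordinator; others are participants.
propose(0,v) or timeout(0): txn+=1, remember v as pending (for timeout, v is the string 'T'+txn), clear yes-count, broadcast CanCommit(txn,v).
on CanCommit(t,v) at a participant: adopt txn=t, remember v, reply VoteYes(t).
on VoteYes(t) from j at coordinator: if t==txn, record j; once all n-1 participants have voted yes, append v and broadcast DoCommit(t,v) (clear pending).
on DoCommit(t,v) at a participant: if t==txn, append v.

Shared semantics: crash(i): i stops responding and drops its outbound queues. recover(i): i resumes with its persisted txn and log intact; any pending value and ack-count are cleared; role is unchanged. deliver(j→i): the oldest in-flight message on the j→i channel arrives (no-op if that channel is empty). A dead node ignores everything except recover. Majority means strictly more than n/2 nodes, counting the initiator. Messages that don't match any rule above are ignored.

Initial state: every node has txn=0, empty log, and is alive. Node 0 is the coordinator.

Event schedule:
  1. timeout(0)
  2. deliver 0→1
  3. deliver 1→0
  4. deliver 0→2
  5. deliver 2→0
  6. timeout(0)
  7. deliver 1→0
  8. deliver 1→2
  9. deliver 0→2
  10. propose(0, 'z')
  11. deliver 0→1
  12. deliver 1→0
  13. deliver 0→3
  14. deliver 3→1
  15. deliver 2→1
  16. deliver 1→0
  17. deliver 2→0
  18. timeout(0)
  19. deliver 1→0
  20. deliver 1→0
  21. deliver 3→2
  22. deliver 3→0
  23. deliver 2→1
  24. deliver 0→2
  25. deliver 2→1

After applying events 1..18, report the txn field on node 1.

step 1 timeout(0): 0={coor,t=1,log=-}
step 2 deliver 0→1: 1={part,t=1,log=-}
step 3 deliver 1→0: —
step 4 deliver 0→2: 2={part,t=1,log=-}
step 5 deliver 2→0: —
step 6 timeout(0): 0={coor,t=2,log=-}
step 7 deliver 1→0: —
step 8 deliver 1→2: —
step 9 deliver 0→2: 2={part,t=2,log=-}
step 10 propose(0,'z'): 0={coor,t=3,log=-}
step 11 deliver 0→1: 1={part,t=2,log=-}
step 12 deliver 1→0: —
step 13 deliver 0→3: 3={part,t=1,log=-}
step 14 deliver 3→1: —
step 15 deliver 2→1: —
step 16 deliver 1→0: —
step 17 deliver 2→0: —
step 18 timeout(0): 0={coor,t=4,log=-}

2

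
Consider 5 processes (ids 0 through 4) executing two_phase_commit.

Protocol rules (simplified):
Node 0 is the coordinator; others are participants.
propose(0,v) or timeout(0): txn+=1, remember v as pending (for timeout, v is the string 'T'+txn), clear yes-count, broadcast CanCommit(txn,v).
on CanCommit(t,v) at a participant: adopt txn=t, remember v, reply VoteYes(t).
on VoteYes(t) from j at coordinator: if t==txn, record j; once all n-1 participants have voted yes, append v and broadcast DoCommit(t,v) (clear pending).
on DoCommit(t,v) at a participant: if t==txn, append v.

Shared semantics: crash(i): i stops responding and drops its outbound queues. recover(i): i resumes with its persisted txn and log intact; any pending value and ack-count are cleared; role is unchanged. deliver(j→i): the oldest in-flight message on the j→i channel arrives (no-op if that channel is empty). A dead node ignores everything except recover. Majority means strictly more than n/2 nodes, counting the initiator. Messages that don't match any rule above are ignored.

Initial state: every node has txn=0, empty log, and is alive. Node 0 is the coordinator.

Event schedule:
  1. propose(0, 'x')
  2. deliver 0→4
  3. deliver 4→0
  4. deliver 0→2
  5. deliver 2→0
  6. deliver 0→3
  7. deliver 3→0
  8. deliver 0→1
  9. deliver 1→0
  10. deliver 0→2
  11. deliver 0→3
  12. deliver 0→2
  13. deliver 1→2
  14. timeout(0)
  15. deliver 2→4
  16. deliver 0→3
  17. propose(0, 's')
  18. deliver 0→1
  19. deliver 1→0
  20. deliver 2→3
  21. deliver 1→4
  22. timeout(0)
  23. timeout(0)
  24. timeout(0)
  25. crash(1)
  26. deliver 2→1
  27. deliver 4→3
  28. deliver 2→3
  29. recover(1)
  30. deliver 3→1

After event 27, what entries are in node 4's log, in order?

step 1 propose(0,'x'): 0={coor,t=1,log=-}
step 2 deliver 0→4: 4={part,t=1,log=-}
step 3 deliver 4→0: —
step 4 deliver 0→2: 2={part,t=1,log=-}
step 5 deliver 2→0: —
step 6 deliver 0→3: 3={part,t=1,log=-}
step 7 deliver 3→0: —
step 8 deliver 0→1: 1={part,t=1,log=-}
step 9 deliver 1→0: 0={coor,t=1,log=x}
step 10 deliver 0→2: 2={part,t=1,log=x}
step 11 deliver 0→3: 3={part,t=1,log=x}
step 12 deliver 0→2: —
step 13 deliver 1→2: —
step 14 timeout(0): 0={coor,t=2,log=x}
step 15 deliver 2→4: —
step 16 deliver 0→3: 3={part,t=2,log=x}
step 17 propose(0,'s'): 0={coor,t=3,log=x}
step 18 deliver 0→1: 1={part,t=1,log=x}
step 19 deliver 1→0: —
step 20 deliver 2→3: —
step 21 deliver 1→4: —
step 22 timeout(0): 0={coor,t=4,log=x}
step 23 timeout(0): 0={coor,t=5,log=x}
step 24 timeout(0): 0={coor,t=6,log=x}
step 25 crash(1): 1={✗part,t=1,log=x}
step 26 deliver 2→1: —
step 27 deliver 4→3: —

empty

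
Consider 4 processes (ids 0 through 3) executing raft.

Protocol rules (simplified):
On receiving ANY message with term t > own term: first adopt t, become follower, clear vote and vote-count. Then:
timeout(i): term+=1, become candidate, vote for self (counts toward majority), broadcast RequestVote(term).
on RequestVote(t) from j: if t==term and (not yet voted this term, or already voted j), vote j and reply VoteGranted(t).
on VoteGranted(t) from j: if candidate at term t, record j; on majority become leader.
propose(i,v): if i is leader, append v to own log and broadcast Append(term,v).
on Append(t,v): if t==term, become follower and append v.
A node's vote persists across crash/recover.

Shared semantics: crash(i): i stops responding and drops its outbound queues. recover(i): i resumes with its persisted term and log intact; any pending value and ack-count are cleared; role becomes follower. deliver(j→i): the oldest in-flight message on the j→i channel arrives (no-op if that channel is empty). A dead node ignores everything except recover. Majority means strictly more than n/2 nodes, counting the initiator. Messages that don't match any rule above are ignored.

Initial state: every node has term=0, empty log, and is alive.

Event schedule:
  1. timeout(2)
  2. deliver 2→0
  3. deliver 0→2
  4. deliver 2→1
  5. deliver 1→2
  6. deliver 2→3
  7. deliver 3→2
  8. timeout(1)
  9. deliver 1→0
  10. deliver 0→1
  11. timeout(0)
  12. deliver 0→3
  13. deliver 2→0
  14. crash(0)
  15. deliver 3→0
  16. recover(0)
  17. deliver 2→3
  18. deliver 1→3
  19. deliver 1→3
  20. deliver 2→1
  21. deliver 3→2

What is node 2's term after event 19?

1

step 1 timeout(2): 2={cand,t=1,log=-}
step 2 deliver 2→0: 0={foll,t=1,log=-}
step 3 deliver 0→2: —
step 4 deliver 2→1: 1={foll,t=1,log=-}
step 5 deliver 1→2: 2={lead,t=1,log=-}
step 6 deliver 2→3: 3={foll,t=1,log=-}
step 7 deliver 3→2: —
step 8 timeout(1): 1={cand,t=2,log=-}
step 9 deliver 1→0: 0={foll,t=2,log=-}
step 10 deliver 0→1: —
step 11 timeout(0): 0={cand,t=3,log=-}
step 12 deliver 0→3: 3={foll,t=3,log=-}
step 13 deliver 2→0: —
step 14 crash(0): 0={✗cand,t=3,log=-}
step 15 deliver 3→0: —
step 16 recover(0): 0={foll,t=3,log=-}
step 17 deliver 2→3: —
step 18 deliver 1→3: —
step 19 deliver 1→3: —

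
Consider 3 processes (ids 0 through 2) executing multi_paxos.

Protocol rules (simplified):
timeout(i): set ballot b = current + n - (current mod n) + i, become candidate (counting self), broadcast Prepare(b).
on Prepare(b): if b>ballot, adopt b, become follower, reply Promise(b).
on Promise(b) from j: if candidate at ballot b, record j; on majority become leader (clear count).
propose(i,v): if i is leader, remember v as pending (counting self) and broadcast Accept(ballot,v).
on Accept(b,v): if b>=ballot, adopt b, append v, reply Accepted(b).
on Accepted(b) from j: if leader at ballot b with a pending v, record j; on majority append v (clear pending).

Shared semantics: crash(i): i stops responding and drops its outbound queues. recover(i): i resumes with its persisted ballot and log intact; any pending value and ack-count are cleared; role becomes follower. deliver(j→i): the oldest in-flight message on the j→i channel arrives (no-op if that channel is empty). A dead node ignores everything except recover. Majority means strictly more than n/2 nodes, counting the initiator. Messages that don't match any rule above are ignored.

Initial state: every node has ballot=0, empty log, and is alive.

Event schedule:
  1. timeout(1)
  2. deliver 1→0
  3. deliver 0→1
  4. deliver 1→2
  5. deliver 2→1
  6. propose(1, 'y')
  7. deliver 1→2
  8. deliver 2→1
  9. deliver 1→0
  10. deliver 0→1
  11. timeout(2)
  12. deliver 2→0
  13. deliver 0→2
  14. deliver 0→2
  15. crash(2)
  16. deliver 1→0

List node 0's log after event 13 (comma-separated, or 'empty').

e1 timeout(1): 1[cand,b=4,-]
e2 deliver 1→0: 0[foll,b=4,-]
e3 deliver 0→1: 1[lead,b=4,-]
e4 deliver 1→2: 2[foll,b=4,-]
e5 deliver 2→1: ·
e6 propose(1,'y'): ·
e7 deliver 1→2: 2[foll,b=4,y]
e8 deliver 2→1: 1[lead,b=4,y]
e9 deliver 1→0: 0[foll,b=4,y]
e10 deliver 0→1: ·
e11 timeout(2): 2[cand,b=8,y]
e12 deliver 2→0: 0[foll,b=8,y]
e13 deliver 0→2: 2[lead,b=8,y]

y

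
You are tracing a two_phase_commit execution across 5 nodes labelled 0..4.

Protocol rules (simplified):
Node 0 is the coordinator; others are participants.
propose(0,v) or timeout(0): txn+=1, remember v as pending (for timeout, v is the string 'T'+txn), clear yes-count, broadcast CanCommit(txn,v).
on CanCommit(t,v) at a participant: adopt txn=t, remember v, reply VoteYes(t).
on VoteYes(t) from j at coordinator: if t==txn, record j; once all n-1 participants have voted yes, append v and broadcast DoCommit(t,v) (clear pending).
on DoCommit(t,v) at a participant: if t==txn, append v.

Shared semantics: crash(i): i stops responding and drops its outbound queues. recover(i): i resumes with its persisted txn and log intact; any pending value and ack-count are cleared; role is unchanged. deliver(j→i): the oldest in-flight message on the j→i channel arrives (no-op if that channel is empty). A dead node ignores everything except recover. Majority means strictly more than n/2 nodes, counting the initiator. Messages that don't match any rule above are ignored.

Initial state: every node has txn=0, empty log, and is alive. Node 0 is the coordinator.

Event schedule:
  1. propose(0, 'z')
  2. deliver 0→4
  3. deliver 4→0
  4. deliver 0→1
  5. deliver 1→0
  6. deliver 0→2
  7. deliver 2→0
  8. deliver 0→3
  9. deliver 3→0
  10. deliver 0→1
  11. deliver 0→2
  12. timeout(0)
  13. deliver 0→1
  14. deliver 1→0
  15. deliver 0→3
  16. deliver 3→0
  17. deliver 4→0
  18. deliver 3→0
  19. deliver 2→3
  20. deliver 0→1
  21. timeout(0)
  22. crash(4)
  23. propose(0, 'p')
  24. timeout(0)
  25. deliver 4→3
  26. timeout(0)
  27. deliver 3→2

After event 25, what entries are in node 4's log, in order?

[1] propose(0,'z') → N0(coor t1 [-])
[2] deliver 0→4 → N4(part t1 [-])
[3] deliver 4→0 → ∅
[4] deliver 0→1 → N1(part t1 [-])
[5] deliver 1→0 → ∅
[6] deliver 0→2 → N2(part t1 [-])
[7] deliver 2→0 → ∅
[8] deliver 0→3 → N3(part t1 [-])
[9] deliver 3→0 → N0(coor t1 [z])
[10] deliver 0→1 → N1(part t1 [z])
[11] deliver 0→2 → N2(part t1 [z])
[12] timeout(0) → N0(coor t2 [z])
[13] deliver 0→1 → N1(part t2 [z])
[14] deliver 1→0 → ∅
[15] deliver 0→3 → N3(part t1 [z])
[16] deliver 3→0 → ∅
[17] deliver 4→0 → ∅
[18] deliver 3→0 → ∅
[19] deliver 2→3 → ∅
[20] deliver 0→1 → ∅
[21] timeout(0) → N0(coor t3 [z])
[22] crash(4) → N4(✗part t1 [-])
[23] propose(0,'p') → N0(coor t4 [z])
[24] timeout(0) → N0(coor t5 [z])
[25] deliver 4→3 → ∅

empty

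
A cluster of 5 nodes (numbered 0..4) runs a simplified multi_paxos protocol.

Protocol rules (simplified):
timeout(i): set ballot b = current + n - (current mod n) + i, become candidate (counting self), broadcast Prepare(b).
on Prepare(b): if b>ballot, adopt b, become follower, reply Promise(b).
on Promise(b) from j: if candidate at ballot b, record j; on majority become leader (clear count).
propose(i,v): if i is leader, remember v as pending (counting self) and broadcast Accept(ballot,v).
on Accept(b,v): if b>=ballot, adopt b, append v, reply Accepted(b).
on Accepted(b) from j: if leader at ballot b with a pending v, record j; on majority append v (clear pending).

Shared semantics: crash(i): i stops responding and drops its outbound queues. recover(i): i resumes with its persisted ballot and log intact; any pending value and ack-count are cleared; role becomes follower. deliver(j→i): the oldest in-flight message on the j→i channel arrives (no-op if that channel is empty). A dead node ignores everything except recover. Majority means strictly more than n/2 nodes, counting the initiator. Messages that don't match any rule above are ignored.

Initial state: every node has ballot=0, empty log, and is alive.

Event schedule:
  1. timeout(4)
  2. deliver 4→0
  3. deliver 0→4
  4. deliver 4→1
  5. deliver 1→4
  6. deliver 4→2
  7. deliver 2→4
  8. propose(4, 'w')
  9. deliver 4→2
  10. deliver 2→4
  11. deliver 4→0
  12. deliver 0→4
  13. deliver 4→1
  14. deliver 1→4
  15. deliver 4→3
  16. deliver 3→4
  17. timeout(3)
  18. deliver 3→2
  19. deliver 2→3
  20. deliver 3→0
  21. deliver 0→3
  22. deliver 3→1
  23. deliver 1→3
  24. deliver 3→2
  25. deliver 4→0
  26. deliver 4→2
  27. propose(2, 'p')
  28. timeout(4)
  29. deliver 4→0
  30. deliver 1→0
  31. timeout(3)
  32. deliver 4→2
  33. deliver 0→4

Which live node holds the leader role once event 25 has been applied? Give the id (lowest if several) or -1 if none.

3

step 1 timeout(4): 4={cand,b=9,log=-}
step 2 deliver 4→0: 0={foll,b=9,log=-}
step 3 deliver 0→4: —
step 4 deliver 4→1: 1={foll,b=9,log=-}
step 5 deliver 1→4: 4={lead,b=9,log=-}
step 6 deliver 4→2: 2={foll,b=9,log=-}
step 7 deliver 2→4: —
step 8 propose(4,'w'): —
step 9 deliver 4→2: 2={foll,b=9,log=w}
step 10 deliver 2→4: —
step 11 deliver 4→0: 0={foll,b=9,log=w}
step 12 deliver 0→4: 4={lead,b=9,log=w}
step 13 deliver 4→1: 1={foll,b=9,log=w}
step 14 deliver 1→4: —
step 15 deliver 4→3: 3={foll,b=9,log=-}
step 16 deliver 3→4: —
step 17 timeout(3): 3={cand,b=13,log=-}
step 18 deliver 3→2: 2={foll,b=13,log=w}
step 19 deliver 2→3: —
step 20 deliver 3→0: 0={foll,b=13,log=w}
step 21 deliver 0→3: 3={lead,b=13,log=-}
step 22 deliver 3→1: 1={foll,b=13,log=w}
step 23 deliver 1→3: —
step 24 deliver 3→2: —
step 25 deliver 4→0: —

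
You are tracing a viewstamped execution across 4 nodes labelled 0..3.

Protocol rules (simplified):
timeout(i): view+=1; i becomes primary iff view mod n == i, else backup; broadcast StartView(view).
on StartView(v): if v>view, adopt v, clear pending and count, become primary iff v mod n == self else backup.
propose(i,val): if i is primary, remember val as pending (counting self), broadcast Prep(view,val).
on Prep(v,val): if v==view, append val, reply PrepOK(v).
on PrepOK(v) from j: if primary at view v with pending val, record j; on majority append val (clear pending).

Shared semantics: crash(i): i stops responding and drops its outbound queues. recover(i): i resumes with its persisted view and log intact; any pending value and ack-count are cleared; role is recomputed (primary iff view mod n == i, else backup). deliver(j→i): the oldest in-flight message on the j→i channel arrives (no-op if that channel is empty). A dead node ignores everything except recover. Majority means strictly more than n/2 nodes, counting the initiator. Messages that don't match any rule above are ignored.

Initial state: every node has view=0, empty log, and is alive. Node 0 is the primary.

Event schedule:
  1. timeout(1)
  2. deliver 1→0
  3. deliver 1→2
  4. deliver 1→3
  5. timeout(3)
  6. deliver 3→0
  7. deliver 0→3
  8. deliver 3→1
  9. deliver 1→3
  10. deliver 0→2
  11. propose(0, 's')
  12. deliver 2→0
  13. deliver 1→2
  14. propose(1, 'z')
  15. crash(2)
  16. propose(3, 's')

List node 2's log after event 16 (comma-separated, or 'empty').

step 1 timeout(1): 1={prim,v=1,log=-}
step 2 deliver 1→0: 0={back,v=1,log=-}
step 3 deliver 1→2: 2={back,v=1,log=-}
step 4 deliver 1→3: 3={back,v=1,log=-}
step 5 timeout(3): 3={back,v=2,log=-}
step 6 deliver 3→0: 0={back,v=2,log=-}
step 7 deliver 0→3: —
step 8 deliver 3→1: 1={back,v=2,log=-}
step 9 deliver 1→3: —
step 10 deliver 0→2: —
step 11 propose(0,'s'): —
step 12 deliver 2→0: —
step 13 deliver 1→2: —
step 14 propose(1,'z'): —
step 15 crash(2): 2={✗back,v=1,log=-}
step 16 propose(3,'s'): —

empty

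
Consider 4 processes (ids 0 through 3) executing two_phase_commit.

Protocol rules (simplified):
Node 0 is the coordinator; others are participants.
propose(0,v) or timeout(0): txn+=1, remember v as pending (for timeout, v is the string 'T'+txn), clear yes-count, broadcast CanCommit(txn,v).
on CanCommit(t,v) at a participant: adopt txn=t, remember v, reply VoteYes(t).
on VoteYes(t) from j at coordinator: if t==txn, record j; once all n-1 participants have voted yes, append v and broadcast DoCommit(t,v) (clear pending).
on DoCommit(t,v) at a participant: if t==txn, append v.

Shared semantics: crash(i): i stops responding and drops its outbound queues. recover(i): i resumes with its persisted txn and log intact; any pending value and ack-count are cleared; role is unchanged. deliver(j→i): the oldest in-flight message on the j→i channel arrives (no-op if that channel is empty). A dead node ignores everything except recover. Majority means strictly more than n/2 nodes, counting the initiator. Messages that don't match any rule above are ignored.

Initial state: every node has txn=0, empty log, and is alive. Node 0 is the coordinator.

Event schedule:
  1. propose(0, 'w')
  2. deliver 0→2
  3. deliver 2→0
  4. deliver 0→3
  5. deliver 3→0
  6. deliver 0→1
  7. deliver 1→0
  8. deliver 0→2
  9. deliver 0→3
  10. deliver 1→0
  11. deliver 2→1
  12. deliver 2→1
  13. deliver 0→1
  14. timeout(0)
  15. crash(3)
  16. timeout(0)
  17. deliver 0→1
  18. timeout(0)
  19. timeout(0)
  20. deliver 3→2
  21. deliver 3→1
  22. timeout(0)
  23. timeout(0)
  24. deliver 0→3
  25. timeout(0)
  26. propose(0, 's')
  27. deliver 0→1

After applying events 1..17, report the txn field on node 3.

[1] propose(0,'w') → N0(coor t1 [-])
[2] deliver 0→2 → N2(part t1 [-])
[3] deliver 2→0 → ∅
[4] deliver 0→3 → N3(part t1 [-])
[5] deliver 3→0 → ∅
[6] deliver 0→1 → N1(part t1 [-])
[7] deliver 1→0 → N0(coor t1 [w])
[8] deliver 0→2 → N2(part t1 [w])
[9] deliver 0→3 → N3(part t1 [w])
[10] deliver 1→0 → ∅
[11] deliver 2→1 → ∅
[12] deliver 2→1 → ∅
[13] deliver 0→1 → N1(part t1 [w])
[14] timeout(0) → N0(coor t2 [w])
[15] crash(3) → N3(✗part t1 [w])
[16] timeout(0) → N0(coor t3 [w])
[17] deliver 0→1 → N1(part t2 [w])

1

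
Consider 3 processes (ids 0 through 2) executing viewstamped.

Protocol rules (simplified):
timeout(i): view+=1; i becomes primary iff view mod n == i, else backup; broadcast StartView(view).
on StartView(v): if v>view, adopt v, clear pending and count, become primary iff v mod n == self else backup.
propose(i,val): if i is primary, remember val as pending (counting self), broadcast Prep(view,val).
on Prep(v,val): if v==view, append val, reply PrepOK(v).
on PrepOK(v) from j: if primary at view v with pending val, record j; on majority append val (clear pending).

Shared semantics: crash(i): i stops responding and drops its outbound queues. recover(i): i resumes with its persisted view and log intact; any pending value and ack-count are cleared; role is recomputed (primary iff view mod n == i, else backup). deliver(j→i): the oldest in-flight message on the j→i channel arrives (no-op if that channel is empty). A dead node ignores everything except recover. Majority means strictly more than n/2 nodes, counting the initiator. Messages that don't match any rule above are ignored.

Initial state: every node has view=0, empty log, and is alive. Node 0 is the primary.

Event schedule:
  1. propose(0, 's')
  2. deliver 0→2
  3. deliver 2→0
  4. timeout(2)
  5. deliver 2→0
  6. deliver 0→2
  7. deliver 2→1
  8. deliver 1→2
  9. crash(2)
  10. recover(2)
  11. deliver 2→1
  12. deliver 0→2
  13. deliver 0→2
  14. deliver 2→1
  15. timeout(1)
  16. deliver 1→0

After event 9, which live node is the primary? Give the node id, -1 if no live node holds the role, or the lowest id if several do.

1

1. propose(0,'s'):  nop
2. deliver 0→2:  <2:back v0 s>
3. deliver 2→0:  <0:prim v0 s>
4. timeout(2):  <2:back v1 s>
5. deliver 2→0:  <0:back v1 s>
6. deliver 0→2:  nop
7. deliver 2→1:  <1:prim v1 ->
8. deliver 1→2:  nop
9. crash(2):  <2:✗back v1 s>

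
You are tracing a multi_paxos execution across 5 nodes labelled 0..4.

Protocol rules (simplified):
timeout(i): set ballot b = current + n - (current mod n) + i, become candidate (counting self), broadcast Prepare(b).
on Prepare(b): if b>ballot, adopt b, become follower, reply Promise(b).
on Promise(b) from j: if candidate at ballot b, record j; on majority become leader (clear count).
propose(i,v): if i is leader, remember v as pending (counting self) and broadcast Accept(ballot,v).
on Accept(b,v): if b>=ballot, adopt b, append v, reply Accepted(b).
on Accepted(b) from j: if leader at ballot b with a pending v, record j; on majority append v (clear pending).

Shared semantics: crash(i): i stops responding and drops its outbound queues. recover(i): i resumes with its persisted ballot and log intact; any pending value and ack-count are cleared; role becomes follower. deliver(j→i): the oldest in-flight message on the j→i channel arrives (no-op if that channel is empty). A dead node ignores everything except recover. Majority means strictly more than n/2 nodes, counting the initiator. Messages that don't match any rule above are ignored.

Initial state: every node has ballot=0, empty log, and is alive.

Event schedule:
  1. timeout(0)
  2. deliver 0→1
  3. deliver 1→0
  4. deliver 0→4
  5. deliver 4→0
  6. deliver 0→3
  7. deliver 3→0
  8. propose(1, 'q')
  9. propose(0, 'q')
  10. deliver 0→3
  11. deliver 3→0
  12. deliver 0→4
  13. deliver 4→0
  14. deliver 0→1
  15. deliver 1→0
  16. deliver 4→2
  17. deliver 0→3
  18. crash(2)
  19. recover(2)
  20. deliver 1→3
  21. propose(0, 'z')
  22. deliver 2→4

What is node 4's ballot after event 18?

5

step 1 timeout(0): 0={cand,b=5,log=-}
step 2 deliver 0→1: 1={foll,b=5,log=-}
step 3 deliver 1→0: —
step 4 deliver 0→4: 4={foll,b=5,log=-}
step 5 deliver 4→0: 0={lead,b=5,log=-}
step 6 deliver 0→3: 3={foll,b=5,log=-}
step 7 deliver 3→0: —
step 8 propose(1,'q'): —
step 9 propose(0,'q'): —
step 10 deliver 0→3: 3={foll,b=5,log=q}
step 11 deliver 3→0: —
step 12 deliver 0→4: 4={foll,b=5,log=q}
step 13 deliver 4→0: 0={lead,b=5,log=q}
step 14 deliver 0→1: 1={foll,b=5,log=q}
step 15 deliver 1→0: —
step 16 deliver 4→2: —
step 17 deliver 0→3: —
step 18 crash(2): 2={✗foll,b=0,log=-}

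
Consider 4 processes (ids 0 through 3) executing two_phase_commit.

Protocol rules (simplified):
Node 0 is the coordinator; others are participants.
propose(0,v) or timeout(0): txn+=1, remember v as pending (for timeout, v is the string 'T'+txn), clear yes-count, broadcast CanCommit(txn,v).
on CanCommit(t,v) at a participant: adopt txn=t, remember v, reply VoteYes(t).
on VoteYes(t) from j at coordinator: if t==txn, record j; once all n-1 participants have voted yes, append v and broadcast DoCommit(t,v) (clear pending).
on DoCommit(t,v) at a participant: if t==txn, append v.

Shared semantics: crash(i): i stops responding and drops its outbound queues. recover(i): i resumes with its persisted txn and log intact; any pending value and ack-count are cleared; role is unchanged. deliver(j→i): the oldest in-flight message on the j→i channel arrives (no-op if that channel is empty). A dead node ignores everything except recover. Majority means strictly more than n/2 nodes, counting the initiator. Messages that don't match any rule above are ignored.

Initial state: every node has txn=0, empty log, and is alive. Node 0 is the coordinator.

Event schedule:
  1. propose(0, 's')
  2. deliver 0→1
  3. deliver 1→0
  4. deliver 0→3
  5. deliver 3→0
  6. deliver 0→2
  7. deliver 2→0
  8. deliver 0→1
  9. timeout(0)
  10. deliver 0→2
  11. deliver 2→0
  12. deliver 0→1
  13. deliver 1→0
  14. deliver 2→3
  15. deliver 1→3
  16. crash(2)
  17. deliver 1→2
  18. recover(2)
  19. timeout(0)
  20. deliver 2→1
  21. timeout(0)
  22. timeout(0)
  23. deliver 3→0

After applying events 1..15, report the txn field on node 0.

after 1 — propose(0,'s'): n0:coor/t1/[-]
after 2 — deliver 0→1: n1:part/t1/[-]
after 3 — deliver 1→0: ·
after 4 — deliver 0→3: n3:part/t1/[-]
after 5 — deliver 3→0: ·
after 6 — deliver 0→2: n2:part/t1/[-]
after 7 — deliver 2→0: n0:coor/t1/[s]
after 8 — deliver 0→1: n1:part/t1/[s]
after 9 — timeout(0): n0:coor/t2/[s]
after 10 — deliver 0→2: n2:part/t1/[s]
after 11 — deliver 2→0: ·
after 12 — deliver 0→1: n1:part/t2/[s]
after 13 — deliver 1→0: ·
after 14 — deliver 2→3: ·
after 15 — deliver 1→3: ·

2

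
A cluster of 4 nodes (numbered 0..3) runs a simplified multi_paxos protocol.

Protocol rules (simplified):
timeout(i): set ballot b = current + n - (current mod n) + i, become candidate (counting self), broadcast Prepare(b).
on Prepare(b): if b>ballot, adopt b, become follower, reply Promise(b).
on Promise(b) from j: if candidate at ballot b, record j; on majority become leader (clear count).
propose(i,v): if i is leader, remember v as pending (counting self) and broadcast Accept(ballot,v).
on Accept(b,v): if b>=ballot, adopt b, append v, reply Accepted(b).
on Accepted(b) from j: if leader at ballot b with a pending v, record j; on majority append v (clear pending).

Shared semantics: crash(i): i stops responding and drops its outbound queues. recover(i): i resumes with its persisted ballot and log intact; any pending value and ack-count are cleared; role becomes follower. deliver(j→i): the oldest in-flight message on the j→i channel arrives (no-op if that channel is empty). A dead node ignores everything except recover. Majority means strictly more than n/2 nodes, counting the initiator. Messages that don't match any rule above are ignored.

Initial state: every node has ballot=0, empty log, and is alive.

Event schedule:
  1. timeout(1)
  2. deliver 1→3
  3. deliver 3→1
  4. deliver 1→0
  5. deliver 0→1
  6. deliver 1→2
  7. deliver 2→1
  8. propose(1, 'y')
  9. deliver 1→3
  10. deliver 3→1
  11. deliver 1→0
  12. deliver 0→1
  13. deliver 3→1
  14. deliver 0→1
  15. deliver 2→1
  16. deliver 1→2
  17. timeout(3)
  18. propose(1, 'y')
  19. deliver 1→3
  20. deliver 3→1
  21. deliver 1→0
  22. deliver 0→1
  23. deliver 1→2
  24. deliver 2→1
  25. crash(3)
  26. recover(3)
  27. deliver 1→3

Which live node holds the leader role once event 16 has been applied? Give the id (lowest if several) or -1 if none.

step 1 timeout(1): 1={cand,b=5,log=-}
step 2 deliver 1→3: 3={foll,b=5,log=-}
step 3 deliver 3→1: —
step 4 deliver 1→0: 0={foll,b=5,log=-}
step 5 deliver 0→1: 1={lead,b=5,log=-}
step 6 deliver 1→2: 2={foll,b=5,log=-}
step 7 deliver 2→1: —
step 8 propose(1,'y'): —
step 9 deliver 1→3: 3={foll,b=5,log=y}
step 10 deliver 3→1: —
step 11 deliver 1→0: 0={foll,b=5,log=y}
step 12 deliver 0→1: 1={lead,b=5,log=y}
step 13 deliver 3→1: —
step 14 deliver 0→1: —
step 15 deliver 2→1: —
step 16 deliver 1→2: 2={foll,b=5,log=y}

1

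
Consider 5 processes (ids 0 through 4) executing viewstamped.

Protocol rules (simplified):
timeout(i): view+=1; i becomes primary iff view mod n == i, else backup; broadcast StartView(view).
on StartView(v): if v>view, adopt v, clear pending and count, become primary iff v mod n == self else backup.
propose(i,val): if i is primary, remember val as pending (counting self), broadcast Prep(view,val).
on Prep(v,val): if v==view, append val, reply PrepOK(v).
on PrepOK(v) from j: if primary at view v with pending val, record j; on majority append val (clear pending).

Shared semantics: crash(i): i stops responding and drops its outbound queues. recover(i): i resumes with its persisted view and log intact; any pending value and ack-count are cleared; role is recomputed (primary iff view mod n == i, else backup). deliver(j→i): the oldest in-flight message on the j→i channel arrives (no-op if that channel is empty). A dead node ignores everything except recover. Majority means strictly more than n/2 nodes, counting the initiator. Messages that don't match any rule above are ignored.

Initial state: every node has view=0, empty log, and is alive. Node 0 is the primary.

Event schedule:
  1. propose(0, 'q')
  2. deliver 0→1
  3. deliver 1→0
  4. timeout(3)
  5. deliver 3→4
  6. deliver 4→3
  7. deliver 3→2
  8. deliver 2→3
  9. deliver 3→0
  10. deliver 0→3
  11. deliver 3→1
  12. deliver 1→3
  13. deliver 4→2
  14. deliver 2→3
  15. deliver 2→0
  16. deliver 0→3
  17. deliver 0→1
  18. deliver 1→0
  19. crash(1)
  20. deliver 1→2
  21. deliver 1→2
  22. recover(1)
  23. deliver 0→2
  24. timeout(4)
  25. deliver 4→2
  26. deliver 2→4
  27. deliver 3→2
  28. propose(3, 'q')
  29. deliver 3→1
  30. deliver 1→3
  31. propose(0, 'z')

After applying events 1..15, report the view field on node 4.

1. propose(0,'q'):  nop
2. deliver 0→1:  <1:back v0 q>
3. deliver 1→0:  nop
4. timeout(3):  <3:back v1 ->
5. deliver 3→4:  <4:back v1 ->
6. deliver 4→3:  nop
7. deliver 3→2:  <2:back v1 ->
8. deliver 2→3:  nop
9. deliver 3→0:  <0:back v1 ->
10. deliver 0→3:  nop
11. deliver 3→1:  <1:prim v1 q>
12. deliver 1→3:  nop
13. deliver 4→2:  nop
14. deliver 2→3:  nop
15. deliver 2→0:  nop

1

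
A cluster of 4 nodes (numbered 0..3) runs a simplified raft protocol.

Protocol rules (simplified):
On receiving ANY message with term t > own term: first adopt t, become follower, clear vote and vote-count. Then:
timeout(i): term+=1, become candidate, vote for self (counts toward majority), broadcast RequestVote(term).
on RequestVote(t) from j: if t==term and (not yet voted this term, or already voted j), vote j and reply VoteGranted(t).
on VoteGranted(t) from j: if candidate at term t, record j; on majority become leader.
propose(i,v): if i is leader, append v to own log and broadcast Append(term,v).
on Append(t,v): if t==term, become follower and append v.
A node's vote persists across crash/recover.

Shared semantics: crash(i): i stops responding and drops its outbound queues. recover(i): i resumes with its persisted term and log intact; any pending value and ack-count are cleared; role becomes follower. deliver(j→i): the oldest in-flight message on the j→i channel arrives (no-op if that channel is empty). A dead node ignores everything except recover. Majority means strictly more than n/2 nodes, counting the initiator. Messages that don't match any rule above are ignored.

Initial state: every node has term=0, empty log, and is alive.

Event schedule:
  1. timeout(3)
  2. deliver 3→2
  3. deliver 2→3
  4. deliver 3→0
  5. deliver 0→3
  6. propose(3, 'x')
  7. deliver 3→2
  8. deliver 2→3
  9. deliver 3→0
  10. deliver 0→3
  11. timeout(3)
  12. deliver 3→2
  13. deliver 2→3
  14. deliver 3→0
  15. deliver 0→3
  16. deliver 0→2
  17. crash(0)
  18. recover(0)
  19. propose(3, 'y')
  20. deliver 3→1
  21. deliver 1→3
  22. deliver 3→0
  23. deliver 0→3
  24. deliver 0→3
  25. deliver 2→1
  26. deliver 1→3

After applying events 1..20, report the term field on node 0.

2

[1] timeout(3) → N3(cand t1 [-])
[2] deliver 3→2 → N2(foll t1 [-])
[3] deliver 2→3 → ∅
[4] deliver 3→0 → N0(foll t1 [-])
[5] deliver 0→3 → N3(lead t1 [-])
[6] propose(3,'x') → N3(lead t1 [x])
[7] deliver 3→2 → N2(foll t1 [x])
[8] deliver 2→3 → ∅
[9] deliver 3→0 → N0(foll t1 [x])
[10] deliver 0→3 → ∅
[11] timeout(3) → N3(cand t2 [x])
[12] deliver 3→2 → N2(foll t2 [x])
[13] deliver 2→3 → ∅
[14] deliver 3→0 → N0(foll t2 [x])
[15] deliver 0→3 → N3(lead t2 [x])
[16] deliver 0→2 → ∅
[17] crash(0) → N0(✗foll t2 [x])
[18] recover(0) → N0(foll t2 [x])
[19] propose(3,'y') → N3(lead t2 [x,y])
[20] deliver 3→1 → N1(foll t1 [-])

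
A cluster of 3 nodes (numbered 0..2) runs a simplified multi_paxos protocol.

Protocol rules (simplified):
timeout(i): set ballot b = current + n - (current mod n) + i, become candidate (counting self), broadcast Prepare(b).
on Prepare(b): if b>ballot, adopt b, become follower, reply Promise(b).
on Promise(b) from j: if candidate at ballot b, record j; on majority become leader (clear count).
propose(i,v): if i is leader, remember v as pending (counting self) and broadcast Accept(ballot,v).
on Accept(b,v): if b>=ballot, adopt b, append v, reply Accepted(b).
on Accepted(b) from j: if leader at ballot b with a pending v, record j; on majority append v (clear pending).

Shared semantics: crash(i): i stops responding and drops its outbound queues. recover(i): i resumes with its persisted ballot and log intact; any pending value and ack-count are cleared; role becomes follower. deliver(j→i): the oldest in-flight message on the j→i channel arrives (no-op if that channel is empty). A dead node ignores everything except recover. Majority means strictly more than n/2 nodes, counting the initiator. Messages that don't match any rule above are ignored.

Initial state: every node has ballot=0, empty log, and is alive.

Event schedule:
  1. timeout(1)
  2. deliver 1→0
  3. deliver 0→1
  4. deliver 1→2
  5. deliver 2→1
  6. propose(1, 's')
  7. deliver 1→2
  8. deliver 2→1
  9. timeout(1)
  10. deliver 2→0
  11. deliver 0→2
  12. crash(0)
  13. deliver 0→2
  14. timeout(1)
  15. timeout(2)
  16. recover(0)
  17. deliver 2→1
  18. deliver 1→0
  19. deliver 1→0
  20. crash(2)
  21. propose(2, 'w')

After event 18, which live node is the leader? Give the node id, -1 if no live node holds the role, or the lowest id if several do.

-1

after 1 — timeout(1): n1:cand/b4/[-]
after 2 — deliver 1→0: n0:foll/b4/[-]
after 3 — deliver 0→1: n1:lead/b4/[-]
after 4 — deliver 1→2: n2:foll/b4/[-]
after 5 — deliver 2→1: ·
after 6 — propose(1,'s'): ·
after 7 — deliver 1→2: n2:foll/b4/[s]
after 8 — deliver 2→1: n1:lead/b4/[s]
after 9 — timeout(1): n1:cand/b7/[s]
after 10 — deliver 2→0: ·
after 11 — deliver 0→2: ·
after 12 — crash(0): n0:✗foll/b4/[-]
after 13 — deliver 0→2: ·
after 14 — timeout(1): n1:cand/b10/[s]
after 15 — timeout(2): n2:cand/b8/[s]
after 16 — recover(0): n0:foll/b4/[-]
after 17 — deliver 2→1: ·
after 18 — deliver 1→0: n0:foll/b4/[s]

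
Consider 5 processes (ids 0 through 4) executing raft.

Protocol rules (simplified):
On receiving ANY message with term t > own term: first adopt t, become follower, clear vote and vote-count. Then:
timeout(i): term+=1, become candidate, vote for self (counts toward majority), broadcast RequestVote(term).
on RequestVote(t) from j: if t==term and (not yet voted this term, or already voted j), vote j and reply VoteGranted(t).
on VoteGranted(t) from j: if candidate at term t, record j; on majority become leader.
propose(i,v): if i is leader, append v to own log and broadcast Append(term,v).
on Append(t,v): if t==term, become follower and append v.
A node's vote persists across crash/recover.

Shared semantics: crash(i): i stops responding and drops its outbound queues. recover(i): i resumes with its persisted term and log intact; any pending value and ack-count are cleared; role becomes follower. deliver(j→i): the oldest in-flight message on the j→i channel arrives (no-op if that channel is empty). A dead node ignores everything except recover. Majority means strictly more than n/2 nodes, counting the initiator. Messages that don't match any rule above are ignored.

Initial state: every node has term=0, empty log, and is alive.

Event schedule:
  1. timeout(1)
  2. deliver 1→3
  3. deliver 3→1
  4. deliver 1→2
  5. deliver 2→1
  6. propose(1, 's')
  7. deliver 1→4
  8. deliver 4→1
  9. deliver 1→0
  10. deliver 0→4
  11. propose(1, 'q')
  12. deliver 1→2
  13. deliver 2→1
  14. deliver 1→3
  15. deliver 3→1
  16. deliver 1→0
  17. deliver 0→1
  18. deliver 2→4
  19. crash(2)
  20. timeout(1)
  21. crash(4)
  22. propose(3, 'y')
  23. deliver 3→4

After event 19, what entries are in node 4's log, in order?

step 1 timeout(1): 1={cand,t=1,log=-}
step 2 deliver 1→3: 3={foll,t=1,log=-}
step 3 deliver 3→1: —
step 4 deliver 1→2: 2={foll,t=1,log=-}
step 5 deliver 2→1: 1={lead,t=1,log=-}
step 6 propose(1,'s'): 1={lead,t=1,log=s}
step 7 deliver 1→4: 4={foll,t=1,log=-}
step 8 deliver 4→1: —
step 9 deliver 1→0: 0={foll,t=1,log=-}
step 10 deliver 0→4: —
step 11 propose(1,'q'): 1={lead,t=1,log=s,q}
step 12 deliver 1→2: 2={foll,t=1,log=s}
step 13 deliver 2→1: —
step 14 deliver 1→3: 3={foll,t=1,log=s}
step 15 deliver 3→1: —
step 16 deliver 1→0: 0={foll,t=1,log=s}
step 17 deliver 0→1: —
step 18 deliver 2→4: —
step 19 crash(2): 2={✗foll,t=1,log=s}

empty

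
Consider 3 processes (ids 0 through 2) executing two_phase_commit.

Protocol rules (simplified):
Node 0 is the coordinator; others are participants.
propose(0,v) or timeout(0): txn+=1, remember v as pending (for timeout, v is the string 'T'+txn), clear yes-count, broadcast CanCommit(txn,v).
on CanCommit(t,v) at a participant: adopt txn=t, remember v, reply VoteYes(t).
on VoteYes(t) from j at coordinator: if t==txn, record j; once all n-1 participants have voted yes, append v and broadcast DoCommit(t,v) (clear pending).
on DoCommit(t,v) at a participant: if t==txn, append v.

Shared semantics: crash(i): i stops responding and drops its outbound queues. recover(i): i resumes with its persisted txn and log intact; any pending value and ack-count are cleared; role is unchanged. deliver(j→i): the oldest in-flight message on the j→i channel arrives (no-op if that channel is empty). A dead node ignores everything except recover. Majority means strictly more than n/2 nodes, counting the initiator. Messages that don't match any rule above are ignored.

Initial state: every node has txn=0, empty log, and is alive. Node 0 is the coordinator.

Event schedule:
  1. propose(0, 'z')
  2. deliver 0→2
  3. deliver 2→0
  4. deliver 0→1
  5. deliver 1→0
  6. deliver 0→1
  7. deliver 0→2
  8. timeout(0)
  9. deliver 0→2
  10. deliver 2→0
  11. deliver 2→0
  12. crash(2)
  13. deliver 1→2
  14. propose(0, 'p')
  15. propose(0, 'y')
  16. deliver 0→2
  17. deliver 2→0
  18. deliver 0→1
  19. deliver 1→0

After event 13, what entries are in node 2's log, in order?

after 1 — propose(0,'z'): n0:coor/t1/[-]
after 2 — deliver 0→2: n2:part/t1/[-]
after 3 — deliver 2→0: ·
after 4 — deliver 0→1: n1:part/t1/[-]
after 5 — deliver 1→0: n0:coor/t1/[z]
after 6 — deliver 0→1: n1:part/t1/[z]
after 7 — deliver 0→2: n2:part/t1/[z]
after 8 — timeout(0): n0:coor/t2/[z]
after 9 — deliver 0→2: n2:part/t2/[z]
after 10 — deliver 2→0: ·
after 11 — deliver 2→0: ·
after 12 — crash(2): n2:✗part/t2/[z]
after 13 — deliver 1→2: ·

z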